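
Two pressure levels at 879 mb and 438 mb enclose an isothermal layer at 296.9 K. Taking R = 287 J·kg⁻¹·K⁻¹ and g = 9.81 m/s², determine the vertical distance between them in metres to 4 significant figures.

Hypsometric equation: Δz = (R T̄/g) ln(P₁/P₂).
R T̄/g = 287 × 296.9 / 9.81 = 8686.1 m.
ln(879/438) = ln(2.0068) = 0.69654.
Δz = 8686.1 × 0.69654 = 6050.2 m.

Δz ≈ 6050 m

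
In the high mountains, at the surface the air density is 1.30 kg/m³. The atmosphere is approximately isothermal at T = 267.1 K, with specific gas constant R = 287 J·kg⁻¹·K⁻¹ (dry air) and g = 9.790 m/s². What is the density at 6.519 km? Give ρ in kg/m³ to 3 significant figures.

Scale height: H = RT/g = 287 × 267.1 / 9.790 = 7830.2 m.
In an isothermal atmosphere, density decays like pressure: ρ = ρ₀ exp(−z/H).
z/H = 6519.0/7830.2 = 0.83255; exp(−0.83255) = 0.43494.
ρ = 1.30 × 0.43494 = 0.56542 kg/m³.

ρ ≈ 0.565 kg/m³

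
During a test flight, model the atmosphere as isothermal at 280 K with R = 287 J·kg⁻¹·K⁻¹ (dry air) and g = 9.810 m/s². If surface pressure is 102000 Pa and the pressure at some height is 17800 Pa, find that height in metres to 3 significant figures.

Scale height: H = RT/g = 287 × 280 / 9.810 = 8191.6 m.
Invert the barometric formula: z = H ln(P₀/P).
P₀/P = 102000/17800 = 5.7303; ln(5.7303) = 1.7458.
z = 8191.6 × 1.7458 = 14301 m.

z ≈ 14300 m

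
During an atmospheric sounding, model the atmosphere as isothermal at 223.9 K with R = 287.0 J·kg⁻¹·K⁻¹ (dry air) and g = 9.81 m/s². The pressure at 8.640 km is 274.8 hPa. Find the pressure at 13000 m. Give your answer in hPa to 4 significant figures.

P ≈ 141.2 hPa

Scale height: H = RT/g = 287.0 × 223.9 / 9.81 = 6550.4 m.
Between two levels, P₂ = P₁ exp(−Δz/H) with Δz = z₂ − z₁.
Δz = 13000 − 8640.0 = 4360.0 m; Δz/H = 4360.0/6550.4 = 0.66561.
P₂ = 274.8 × exp(−0.66561) = 274.8 × 0.51396 = 141.24 hPa.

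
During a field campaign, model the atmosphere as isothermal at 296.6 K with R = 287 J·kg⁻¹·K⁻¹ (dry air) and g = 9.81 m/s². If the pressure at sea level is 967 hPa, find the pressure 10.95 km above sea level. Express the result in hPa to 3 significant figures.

P ≈ 274 hPa

Scale height: H = RT/g = 287 × 296.6 / 9.81 = 8677.3 m.
Barometric formula: P = P₀ exp(−z/H).
z/H = 10950/8677.3 = 1.2619; exp(−1.2619) = 0.28312.
P = 967 × 0.28312 = 273.78 hPa.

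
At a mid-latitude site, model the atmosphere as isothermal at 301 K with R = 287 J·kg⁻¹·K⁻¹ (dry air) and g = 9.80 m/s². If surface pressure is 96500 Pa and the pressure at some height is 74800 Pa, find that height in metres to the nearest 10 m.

z ≈ 2250 m

Scale height: H = RT/g = 287 × 301 / 9.80 = 8815.0 m.
Invert the barometric formula: z = H ln(P₀/P).
P₀/P = 96500/74800 = 1.2901; ln(1.2901) = 0.25472.
z = 8815.0 × 0.25472 = 2245.4 m.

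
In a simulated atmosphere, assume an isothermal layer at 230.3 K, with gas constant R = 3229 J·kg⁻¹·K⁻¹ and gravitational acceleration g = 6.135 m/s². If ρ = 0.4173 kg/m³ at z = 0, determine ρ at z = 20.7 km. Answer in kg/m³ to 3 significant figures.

Scale height: H = RT/g = 3229 × 230.3 / 6.135 = 121210 m.
In an isothermal atmosphere, density decays like pressure: ρ = ρ₀ exp(−z/H).
z/H = 20700/121210 = 0.17078; exp(−0.17078) = 0.84301.
ρ = 0.4173 × 0.84301 = 0.35179 kg/m³.

ρ ≈ 0.352 kg/m³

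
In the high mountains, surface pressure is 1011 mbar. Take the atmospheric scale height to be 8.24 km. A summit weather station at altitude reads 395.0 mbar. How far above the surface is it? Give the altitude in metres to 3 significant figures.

z ≈ 7740 m

Invert the barometric formula: z = H ln(P₀/P).
P₀/P = 1011/395.0 = 2.5595; ln(2.5595) = 0.93981.
z = 8240.0 × 0.93981 = 7744.0 m.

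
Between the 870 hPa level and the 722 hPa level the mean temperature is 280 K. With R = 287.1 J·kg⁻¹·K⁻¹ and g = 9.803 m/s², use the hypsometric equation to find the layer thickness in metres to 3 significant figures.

Hypsometric equation: Δz = (R T̄/g) ln(P₁/P₂).
R T̄/g = 287.1 × 280 / 9.803 = 8200.3 m.
ln(870/722) = ln(1.2050) = 0.18648.
Δz = 8200.3 × 0.18648 = 1529.2 m.

Δz ≈ 1530 m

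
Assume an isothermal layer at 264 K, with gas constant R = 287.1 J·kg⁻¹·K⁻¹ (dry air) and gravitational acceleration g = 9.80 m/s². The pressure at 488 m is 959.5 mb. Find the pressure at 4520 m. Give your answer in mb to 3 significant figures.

P ≈ 570 mb

Scale height: H = RT/g = 287.1 × 264 / 9.80 = 7734.1 m.
Between two levels, P₂ = P₁ exp(−Δz/H) with Δz = z₂ − z₁.
Δz = 4520.0 − 488.00 = 4032.0 m; Δz/H = 4032.0/7734.1 = 0.52133.
P₂ = 959.5 × exp(−0.52133) = 959.5 × 0.59373 = 569.68 mb.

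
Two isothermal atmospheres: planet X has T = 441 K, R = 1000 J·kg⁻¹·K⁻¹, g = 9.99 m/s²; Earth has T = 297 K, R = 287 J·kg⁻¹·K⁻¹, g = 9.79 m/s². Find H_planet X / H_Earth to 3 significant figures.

H_planet X/H_Earth ≈ 5.07

H = RT/g for each body.
H_planet X = 1000 × 441 / 9.99 = 44144 m.
H_Earth = 287 × 297 / 9.79 = 8706.7 m.
H_planet X/H_Earth = 44144/8706.7 = 5.0701.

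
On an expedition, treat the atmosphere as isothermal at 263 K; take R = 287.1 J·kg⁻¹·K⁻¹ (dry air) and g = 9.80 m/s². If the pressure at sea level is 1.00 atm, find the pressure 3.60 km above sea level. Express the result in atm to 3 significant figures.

Scale height: H = RT/g = 287.1 × 263 / 9.80 = 7704.8 m.
Barometric formula: P = P₀ exp(−z/H).
z/H = 3600.0/7704.8 = 0.46724; exp(−0.46724) = 0.62673.
P = 1.00 × 0.62673 = 0.62673 atm.

P ≈ 0.627 atm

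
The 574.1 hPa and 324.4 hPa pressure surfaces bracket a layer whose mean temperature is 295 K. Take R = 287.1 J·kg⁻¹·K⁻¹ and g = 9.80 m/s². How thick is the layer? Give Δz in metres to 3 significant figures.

Δz ≈ 4930 m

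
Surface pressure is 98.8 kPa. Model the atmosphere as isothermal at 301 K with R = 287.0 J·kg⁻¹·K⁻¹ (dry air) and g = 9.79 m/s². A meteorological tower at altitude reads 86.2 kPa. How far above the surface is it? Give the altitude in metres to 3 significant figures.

Scale height: H = RT/g = 287.0 × 301 / 9.79 = 8824.0 m.
Invert the barometric formula: z = H ln(P₀/P).
P₀/P = 98.8/86.2 = 1.1462; ln(1.1462) = 0.13645.
z = 8824.0 × 0.13645 = 1204.0 m.

z ≈ 1200 m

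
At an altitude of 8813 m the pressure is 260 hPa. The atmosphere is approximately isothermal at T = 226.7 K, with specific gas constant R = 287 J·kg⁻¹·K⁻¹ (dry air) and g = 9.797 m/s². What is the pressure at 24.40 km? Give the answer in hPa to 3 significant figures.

Scale height: H = RT/g = 287 × 226.7 / 9.797 = 6641.1 m.
Between two levels, P₂ = P₁ exp(−Δz/H) with Δz = z₂ − z₁.
Δz = 24400 − 8813.0 = 15587 m; Δz/H = 15587/6641.1 = 2.3471.
P₂ = 260 × exp(−2.3471) = 260 × 0.095646 = 24.868 hPa.

P ≈ 24.9 hPa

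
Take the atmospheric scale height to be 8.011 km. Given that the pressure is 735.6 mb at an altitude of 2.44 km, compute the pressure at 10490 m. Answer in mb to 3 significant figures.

Between two levels, P₂ = P₁ exp(−Δz/H) with Δz = z₂ − z₁.
Δz = 10490 − 2440.0 = 8050.0 m; Δz/H = 8050.0/8011.0 = 1.0049.
P₂ = 735.6 × exp(−1.0049) = 735.6 × 0.36608 = 269.29 mb.

P ≈ 269 mb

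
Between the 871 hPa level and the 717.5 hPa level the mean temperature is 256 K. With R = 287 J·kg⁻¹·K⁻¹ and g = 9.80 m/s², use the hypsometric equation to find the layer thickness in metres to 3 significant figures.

Δz ≈ 1450 m

Hypsometric equation: Δz = (R T̄/g) ln(P₁/P₂).
R T̄/g = 287 × 256 / 9.80 = 7497.1 m.
ln(871/717.5) = ln(1.2139) = 0.19384.
Δz = 7497.1 × 0.19384 = 1453.2 m.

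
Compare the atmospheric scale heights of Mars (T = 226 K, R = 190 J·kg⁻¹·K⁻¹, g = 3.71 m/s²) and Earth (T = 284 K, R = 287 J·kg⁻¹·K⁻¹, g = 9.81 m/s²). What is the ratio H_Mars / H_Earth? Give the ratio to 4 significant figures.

H_Mars/H_Earth ≈ 1.393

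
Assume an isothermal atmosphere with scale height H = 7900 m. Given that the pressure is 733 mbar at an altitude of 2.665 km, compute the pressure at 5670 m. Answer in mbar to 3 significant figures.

P ≈ 501 mbar

Between two levels, P₂ = P₁ exp(−Δz/H) with Δz = z₂ − z₁.
Δz = 5670.0 − 2665.0 = 3005.0 m; Δz/H = 3005.0/7900.0 = 0.38038.
P₂ = 733 × exp(−0.38038) = 733 × 0.68360 = 501.08 mbar.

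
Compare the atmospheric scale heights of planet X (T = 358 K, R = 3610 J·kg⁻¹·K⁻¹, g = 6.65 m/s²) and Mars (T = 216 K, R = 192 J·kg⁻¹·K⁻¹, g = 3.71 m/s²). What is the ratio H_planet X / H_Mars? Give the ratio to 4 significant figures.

H_planet X/H_Mars ≈ 17.39

H = RT/g for each body.
H_planet X = 3610 × 358 / 6.65 = 194340 m.
H_Mars = 192 × 216 / 3.71 = 11178 m.
H_planet X/H_Mars = 194340/11178 = 17.386.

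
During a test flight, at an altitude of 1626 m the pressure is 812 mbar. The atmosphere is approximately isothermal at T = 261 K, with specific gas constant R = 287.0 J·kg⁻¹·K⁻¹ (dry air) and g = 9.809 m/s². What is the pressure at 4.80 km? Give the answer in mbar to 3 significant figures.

Scale height: H = RT/g = 287.0 × 261 / 9.809 = 7636.6 m.
Between two levels, P₂ = P₁ exp(−Δz/H) with Δz = z₂ − z₁.
Δz = 4800.0 − 1626.0 = 3174.0 m; Δz/H = 3174.0/7636.6 = 0.41563.
P₂ = 812 × exp(−0.41563) = 812 × 0.65992 = 535.86 mbar.

P ≈ 536 mbar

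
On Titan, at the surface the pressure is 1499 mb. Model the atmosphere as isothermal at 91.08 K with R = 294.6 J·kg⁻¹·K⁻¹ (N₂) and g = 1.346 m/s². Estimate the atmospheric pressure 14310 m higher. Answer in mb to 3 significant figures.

P ≈ 731 mb

Scale height: H = RT/g = 294.6 × 91.08 / 1.346 = 19935 m.
Barometric formula: P = P₀ exp(−z/H).
z/H = 14310/19935 = 0.71783; exp(−0.71783) = 0.48781.
P = 1499 × 0.48781 = 731.23 mb.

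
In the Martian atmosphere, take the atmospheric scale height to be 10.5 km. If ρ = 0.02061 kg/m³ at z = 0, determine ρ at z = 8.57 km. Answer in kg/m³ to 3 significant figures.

In an isothermal atmosphere, density decays like pressure: ρ = ρ₀ exp(−z/H).
z/H = 8570.0/10500 = 0.81619; exp(−0.81619) = 0.44211.
ρ = 0.02061 × 0.44211 = 0.0091119 kg/m³.

ρ ≈ 0.00911 kg/m³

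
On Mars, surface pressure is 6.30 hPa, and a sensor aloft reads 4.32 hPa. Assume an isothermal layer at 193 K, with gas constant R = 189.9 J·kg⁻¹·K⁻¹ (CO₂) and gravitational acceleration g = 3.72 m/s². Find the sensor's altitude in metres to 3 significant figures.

z ≈ 3720 m

Scale height: H = RT/g = 189.9 × 193 / 3.72 = 9852.3 m.
Invert the barometric formula: z = H ln(P₀/P).
P₀/P = 6.30/4.32 = 1.4583; ln(1.4583) = 0.37727.
z = 9852.3 × 0.37727 = 3717.0 m.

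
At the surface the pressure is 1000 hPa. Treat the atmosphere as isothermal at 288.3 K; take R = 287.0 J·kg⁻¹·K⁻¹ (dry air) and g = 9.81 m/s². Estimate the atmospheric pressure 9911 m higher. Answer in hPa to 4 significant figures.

Scale height: H = RT/g = 287.0 × 288.3 / 9.81 = 8434.5 m.
Barometric formula: P = P₀ exp(−z/H).
z/H = 9911.0/8434.5 = 1.1751; exp(−1.1751) = 0.30879.
P = 1000 × 0.30879 = 308.79 hPa.

P ≈ 308.8 hPa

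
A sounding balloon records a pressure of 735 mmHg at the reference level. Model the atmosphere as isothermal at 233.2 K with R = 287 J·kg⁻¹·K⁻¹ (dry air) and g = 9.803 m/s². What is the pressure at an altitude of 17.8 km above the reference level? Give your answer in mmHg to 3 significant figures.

P ≈ 54.2 mmHg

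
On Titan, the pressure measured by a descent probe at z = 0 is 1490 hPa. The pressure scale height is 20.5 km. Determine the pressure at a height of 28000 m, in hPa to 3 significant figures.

Barometric formula: P = P₀ exp(−z/H).
z/H = 28000/20500 = 1.3659; exp(−1.3659) = 0.25515.
P = 1490 × 0.25515 = 380.17 hPa.

P ≈ 380 hPa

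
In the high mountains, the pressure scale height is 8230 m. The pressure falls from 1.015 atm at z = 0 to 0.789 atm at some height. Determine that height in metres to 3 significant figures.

Invert the barometric formula: z = H ln(P₀/P).
P₀/P = 1.015/0.789 = 1.2864; ln(1.2864) = 0.25185.
z = 8230.0 × 0.25185 = 2072.7 m.

z ≈ 2070 m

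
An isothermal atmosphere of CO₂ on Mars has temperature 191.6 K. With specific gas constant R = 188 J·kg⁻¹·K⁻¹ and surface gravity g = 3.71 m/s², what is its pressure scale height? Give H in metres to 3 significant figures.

The scale height of an isothermal atmosphere is H = RT/g.
H = 188 × 191.6 / 3.71 = 36021/3.71 = 9709.2 m.

H ≈ 9710 m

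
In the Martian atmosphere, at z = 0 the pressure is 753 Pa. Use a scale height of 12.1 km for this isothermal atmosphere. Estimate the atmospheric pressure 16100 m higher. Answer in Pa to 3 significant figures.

P ≈ 199 Pa

Barometric formula: P = P₀ exp(−z/H).
z/H = 16100/12100 = 1.3306; exp(−1.3306) = 0.26432.
P = 753 × 0.26432 = 199.03 Pa.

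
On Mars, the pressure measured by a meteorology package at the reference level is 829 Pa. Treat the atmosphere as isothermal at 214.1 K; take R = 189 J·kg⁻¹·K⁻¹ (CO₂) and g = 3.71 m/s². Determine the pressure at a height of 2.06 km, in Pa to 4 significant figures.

P ≈ 686.3 Pa

Scale height: H = RT/g = 189 × 214.1 / 3.71 = 10907 m.
Barometric formula: P = P₀ exp(−z/H).
z/H = 2060.0/10907 = 0.18887; exp(−0.18887) = 0.82789.
P = 829 × 0.82789 = 686.32 Pa.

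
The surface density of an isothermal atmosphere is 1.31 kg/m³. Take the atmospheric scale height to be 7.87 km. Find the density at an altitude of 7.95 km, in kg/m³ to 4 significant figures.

ρ ≈ 0.4770 kg/m³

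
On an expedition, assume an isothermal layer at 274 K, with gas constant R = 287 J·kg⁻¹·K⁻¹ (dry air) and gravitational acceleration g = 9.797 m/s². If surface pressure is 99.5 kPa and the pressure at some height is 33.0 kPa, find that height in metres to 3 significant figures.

Scale height: H = RT/g = 287 × 274 / 9.797 = 8026.7 m.
Invert the barometric formula: z = H ln(P₀/P).
P₀/P = 99.5/33.0 = 3.0152; ln(3.0152) = 1.1037.
z = 8026.7 × 1.1037 = 8859.1 m.

z ≈ 8860 m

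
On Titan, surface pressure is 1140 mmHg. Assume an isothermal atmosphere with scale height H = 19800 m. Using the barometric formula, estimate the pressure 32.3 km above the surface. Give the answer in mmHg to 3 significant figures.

Barometric formula: P = P₀ exp(−z/H).
z/H = 32300/19800 = 1.6313; exp(−1.6313) = 0.19568.
P = 1140 × 0.19568 = 223.08 mmHg.

P ≈ 223 mmHg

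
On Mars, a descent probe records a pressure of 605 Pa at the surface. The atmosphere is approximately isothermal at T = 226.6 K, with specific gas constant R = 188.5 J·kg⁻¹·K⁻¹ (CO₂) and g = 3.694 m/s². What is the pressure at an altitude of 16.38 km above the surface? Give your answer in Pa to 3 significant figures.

P ≈ 147 Pa

Scale height: H = RT/g = 188.5 × 226.6 / 3.694 = 11563 m.
Barometric formula: P = P₀ exp(−z/H).
z/H = 16380/11563 = 1.4166; exp(−1.4166) = 0.24254.
P = 605 × 0.24254 = 146.74 Pa.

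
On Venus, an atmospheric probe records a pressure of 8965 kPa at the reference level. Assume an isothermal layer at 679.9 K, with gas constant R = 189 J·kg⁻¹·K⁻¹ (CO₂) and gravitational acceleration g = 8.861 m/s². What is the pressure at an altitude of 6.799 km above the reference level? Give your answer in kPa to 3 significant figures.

Scale height: H = RT/g = 189 × 679.9 / 8.861 = 14502 m.
Barometric formula: P = P₀ exp(−z/H).
z/H = 6799.0/14502 = 0.46883; exp(−0.46883) = 0.62573.
P = 8965 × 0.62573 = 5609.7 kPa.

P ≈ 5610 kPa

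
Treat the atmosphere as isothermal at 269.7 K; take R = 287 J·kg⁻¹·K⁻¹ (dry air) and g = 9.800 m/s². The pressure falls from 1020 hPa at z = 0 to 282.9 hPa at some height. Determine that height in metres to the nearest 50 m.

z ≈ 10150 m

Scale height: H = RT/g = 287 × 269.7 / 9.800 = 7898.4 m.
Invert the barometric formula: z = H ln(P₀/P).
P₀/P = 1020/282.9 = 3.6055; ln(3.6055) = 1.2825.
z = 7898.4 × 1.2825 = 10130 m.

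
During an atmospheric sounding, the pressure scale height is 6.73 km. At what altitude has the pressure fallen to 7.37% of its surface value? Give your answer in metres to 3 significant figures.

Set P/P₀ = exp(−z/H) = 0.0737, so z = −H ln(0.0737).
−ln(0.0737) = 2.6078; z = 6730.0 × 2.6078 = 17550 m.

z ≈ 17600 m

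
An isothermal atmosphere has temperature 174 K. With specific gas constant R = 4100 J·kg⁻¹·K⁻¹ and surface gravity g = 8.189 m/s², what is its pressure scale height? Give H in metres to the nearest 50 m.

The scale height of an isothermal atmosphere is H = RT/g.
H = 4100 × 174 / 8.189 = 713400/8.189 = 87117 m.

H ≈ 87100 m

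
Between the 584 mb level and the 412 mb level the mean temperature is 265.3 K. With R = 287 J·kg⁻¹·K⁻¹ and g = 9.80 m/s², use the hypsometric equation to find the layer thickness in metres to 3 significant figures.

Hypsometric equation: Δz = (R T̄/g) ln(P₁/P₂).
R T̄/g = 287 × 265.3 / 9.80 = 7769.5 m.
ln(584/412) = ln(1.4175) = 0.34889.
Δz = 7769.5 × 0.34889 = 2710.7 m.

Δz ≈ 2710 m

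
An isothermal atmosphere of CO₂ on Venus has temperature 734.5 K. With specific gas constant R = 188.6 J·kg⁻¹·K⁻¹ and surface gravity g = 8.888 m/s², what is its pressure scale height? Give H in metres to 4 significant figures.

The scale height of an isothermal atmosphere is H = RT/g.
H = 188.6 × 734.5 / 8.888 = 138530/8.888 = 15586 m.

H ≈ 15590 m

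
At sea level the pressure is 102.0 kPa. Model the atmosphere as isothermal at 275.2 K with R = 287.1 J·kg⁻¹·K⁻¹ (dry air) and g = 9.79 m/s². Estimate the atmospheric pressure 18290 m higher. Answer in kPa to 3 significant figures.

Scale height: H = RT/g = 287.1 × 275.2 / 9.79 = 8070.5 m.
Barometric formula: P = P₀ exp(−z/H).
z/H = 18290/8070.5 = 2.2663; exp(−2.2663) = 0.10370.
P = 102.0 × 0.10370 = 10.577 kPa.

P ≈ 10.6 kPa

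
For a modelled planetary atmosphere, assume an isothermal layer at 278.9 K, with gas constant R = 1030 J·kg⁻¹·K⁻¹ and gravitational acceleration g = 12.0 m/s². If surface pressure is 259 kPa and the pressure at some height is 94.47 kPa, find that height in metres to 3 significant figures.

Scale height: H = RT/g = 1030 × 278.9 / 12.0 = 23939 m.
Invert the barometric formula: z = H ln(P₀/P).
P₀/P = 259/94.47 = 2.7416; ln(2.7416) = 1.0085.
z = 23939 × 1.0085 = 24142 m.

z ≈ 24100 m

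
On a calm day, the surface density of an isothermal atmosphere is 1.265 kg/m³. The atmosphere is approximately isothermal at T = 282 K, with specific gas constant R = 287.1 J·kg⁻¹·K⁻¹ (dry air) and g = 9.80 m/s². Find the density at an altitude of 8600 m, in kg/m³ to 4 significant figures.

ρ ≈ 0.4467 kg/m³

Scale height: H = RT/g = 287.1 × 282 / 9.80 = 8261.4 m.
In an isothermal atmosphere, density decays like pressure: ρ = ρ₀ exp(−z/H).
z/H = 8600.0/8261.4 = 1.0410; exp(−1.0410) = 0.35310.
ρ = 1.265 × 0.35310 = 0.44667 kg/m³.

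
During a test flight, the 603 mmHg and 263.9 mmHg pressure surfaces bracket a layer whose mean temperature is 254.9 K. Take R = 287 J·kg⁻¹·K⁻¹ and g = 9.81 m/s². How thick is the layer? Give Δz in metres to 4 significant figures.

Hypsometric equation: Δz = (R T̄/g) ln(P₁/P₂).
R T̄/g = 287 × 254.9 / 9.81 = 7457.3 m.
ln(603/263.9) = ln(2.2850) = 0.82637.
Δz = 7457.3 × 0.82637 = 6162.5 m.

Δz ≈ 6162 m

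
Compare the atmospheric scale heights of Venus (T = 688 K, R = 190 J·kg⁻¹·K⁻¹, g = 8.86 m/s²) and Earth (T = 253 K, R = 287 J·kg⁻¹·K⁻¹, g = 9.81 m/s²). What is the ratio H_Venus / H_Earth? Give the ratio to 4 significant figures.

H_Venus/H_Earth ≈ 1.993

H = RT/g for each body.
H_Venus = 190 × 688 / 8.86 = 14754 m.
H_Earth = 287 × 253 / 9.81 = 7401.7 m.
H_Venus/H_Earth = 14754/7401.7 = 1.9933.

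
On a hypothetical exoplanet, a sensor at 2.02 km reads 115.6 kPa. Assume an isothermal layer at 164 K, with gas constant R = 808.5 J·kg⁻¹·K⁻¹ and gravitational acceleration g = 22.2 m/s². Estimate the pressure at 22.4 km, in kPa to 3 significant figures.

P ≈ 3.81 kPa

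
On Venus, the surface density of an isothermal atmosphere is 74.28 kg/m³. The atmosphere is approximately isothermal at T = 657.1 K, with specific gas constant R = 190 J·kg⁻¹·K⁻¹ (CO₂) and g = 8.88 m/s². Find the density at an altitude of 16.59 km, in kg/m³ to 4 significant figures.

Scale height: H = RT/g = 190 × 657.1 / 8.88 = 14060 m.
In an isothermal atmosphere, density decays like pressure: ρ = ρ₀ exp(−z/H).
z/H = 16590/14060 = 1.1799; exp(−1.1799) = 0.30731.
ρ = 74.28 × 0.30731 = 22.827 kg/m³.

ρ ≈ 22.83 kg/m³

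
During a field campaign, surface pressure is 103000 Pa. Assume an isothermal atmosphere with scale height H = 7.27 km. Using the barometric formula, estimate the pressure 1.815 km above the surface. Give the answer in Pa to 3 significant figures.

P ≈ 80200 Pa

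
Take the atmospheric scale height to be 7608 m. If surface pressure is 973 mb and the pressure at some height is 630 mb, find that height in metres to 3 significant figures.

Invert the barometric formula: z = H ln(P₀/P).
P₀/P = 973/630 = 1.5444; ln(1.5444) = 0.43464.
z = 7608.0 × 0.43464 = 3306.7 m.

z ≈ 3310 m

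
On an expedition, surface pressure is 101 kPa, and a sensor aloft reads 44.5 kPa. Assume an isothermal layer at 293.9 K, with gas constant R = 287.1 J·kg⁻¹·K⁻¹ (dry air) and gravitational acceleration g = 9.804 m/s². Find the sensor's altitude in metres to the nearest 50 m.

z ≈ 7050 m

Scale height: H = RT/g = 287.1 × 293.9 / 9.804 = 8606.6 m.
Invert the barometric formula: z = H ln(P₀/P).
P₀/P = 101/44.5 = 2.2697; ln(2.2697) = 0.81965.
z = 8606.6 × 0.81965 = 7054.4 m.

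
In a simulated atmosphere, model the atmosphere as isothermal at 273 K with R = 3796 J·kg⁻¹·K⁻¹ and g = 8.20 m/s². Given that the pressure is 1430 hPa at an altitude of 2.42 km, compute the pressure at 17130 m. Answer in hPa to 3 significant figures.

Scale height: H = RT/g = 3796 × 273 / 8.20 = 126380 m.
Between two levels, P₂ = P₁ exp(−Δz/H) with Δz = z₂ − z₁.
Δz = 17130 − 2420.0 = 14710 m; Δz/H = 14710/126380 = 0.11639.
P₂ = 1430 × exp(−0.11639) = 1430 × 0.89013 = 1272.9 hPa.

P ≈ 1270 hPa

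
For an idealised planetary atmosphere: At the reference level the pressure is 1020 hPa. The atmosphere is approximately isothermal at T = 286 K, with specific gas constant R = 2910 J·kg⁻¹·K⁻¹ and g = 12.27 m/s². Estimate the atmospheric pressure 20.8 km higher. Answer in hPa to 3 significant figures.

Scale height: H = RT/g = 2910 × 286 / 12.27 = 67829 m.
Barometric formula: P = P₀ exp(−z/H).
z/H = 20800/67829 = 0.30665; exp(−0.30665) = 0.73591.
P = 1020 × 0.73591 = 750.63 hPa.

P ≈ 751 hPa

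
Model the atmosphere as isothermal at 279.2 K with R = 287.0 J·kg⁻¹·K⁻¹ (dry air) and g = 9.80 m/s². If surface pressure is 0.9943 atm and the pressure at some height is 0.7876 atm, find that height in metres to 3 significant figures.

z ≈ 1910 m

Scale height: H = RT/g = 287.0 × 279.2 / 9.80 = 8176.6 m.
Invert the barometric formula: z = H ln(P₀/P).
P₀/P = 0.9943/0.7876 = 1.2624; ln(1.2624) = 0.23301.
z = 8176.6 × 0.23301 = 1905.2 m.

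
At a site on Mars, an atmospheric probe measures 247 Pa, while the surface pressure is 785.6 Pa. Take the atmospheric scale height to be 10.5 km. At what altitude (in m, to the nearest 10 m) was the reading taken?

Invert the barometric formula: z = H ln(P₀/P).
P₀/P = 785.6/247 = 3.1806; ln(3.1806) = 1.1571.
z = 10500 × 1.1571 = 12150 m.

z ≈ 12150 m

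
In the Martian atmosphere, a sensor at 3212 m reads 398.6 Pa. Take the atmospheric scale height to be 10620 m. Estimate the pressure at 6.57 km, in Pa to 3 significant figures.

Between two levels, P₂ = P₁ exp(−Δz/H) with Δz = z₂ − z₁.
Δz = 6570.0 − 3212.0 = 3358.0 m; Δz/H = 3358.0/10620 = 0.31620.
P₂ = 398.6 × exp(−0.31620) = 398.6 × 0.72891 = 290.54 Pa.

P ≈ 291 Pa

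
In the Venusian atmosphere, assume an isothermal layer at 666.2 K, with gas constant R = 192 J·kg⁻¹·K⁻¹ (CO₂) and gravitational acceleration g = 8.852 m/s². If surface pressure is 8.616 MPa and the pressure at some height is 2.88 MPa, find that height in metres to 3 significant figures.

Scale height: H = RT/g = 192 × 666.2 / 8.852 = 14450 m.
Invert the barometric formula: z = H ln(P₀/P).
P₀/P = 8.616/2.88 = 2.9917; ln(2.9917) = 1.0958.
z = 14450 × 1.0958 = 15834 m.

z ≈ 15800 m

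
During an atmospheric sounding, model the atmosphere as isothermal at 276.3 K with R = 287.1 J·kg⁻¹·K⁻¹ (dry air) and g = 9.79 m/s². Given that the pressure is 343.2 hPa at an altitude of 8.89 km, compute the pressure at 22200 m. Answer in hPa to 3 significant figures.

Scale height: H = RT/g = 287.1 × 276.3 / 9.79 = 8102.7 m.
Between two levels, P₂ = P₁ exp(−Δz/H) with Δz = z₂ − z₁.
Δz = 22200 − 8890.0 = 13310 m; Δz/H = 13310/8102.7 = 1.6427.
P₂ = 343.2 × exp(−1.6427) = 343.2 × 0.19346 = 66.395 hPa.

P ≈ 66.4 hPa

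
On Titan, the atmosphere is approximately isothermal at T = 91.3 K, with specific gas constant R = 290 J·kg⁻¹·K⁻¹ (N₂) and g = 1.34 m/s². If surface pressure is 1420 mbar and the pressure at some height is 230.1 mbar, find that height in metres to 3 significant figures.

z ≈ 36000 m

Scale height: H = RT/g = 290 × 91.3 / 1.34 = 19759 m.
Invert the barometric formula: z = H ln(P₀/P).
P₀/P = 1420/230.1 = 6.1712; ln(6.1712) = 1.8199.
z = 19759 × 1.8199 = 35959 m.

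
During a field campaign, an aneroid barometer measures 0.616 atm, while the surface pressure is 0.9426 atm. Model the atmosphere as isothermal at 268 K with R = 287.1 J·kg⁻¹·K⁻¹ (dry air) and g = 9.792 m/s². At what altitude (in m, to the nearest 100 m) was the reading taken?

z ≈ 3300 m

Scale height: H = RT/g = 287.1 × 268 / 9.792 = 7857.7 m.
Invert the barometric formula: z = H ln(P₀/P).
P₀/P = 0.9426/0.616 = 1.5302; ln(1.5302) = 0.42540.
z = 7857.7 × 0.42540 = 3342.7 m.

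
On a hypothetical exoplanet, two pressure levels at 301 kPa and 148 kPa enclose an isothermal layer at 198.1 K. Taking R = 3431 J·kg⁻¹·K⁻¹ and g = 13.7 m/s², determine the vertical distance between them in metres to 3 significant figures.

Δz ≈ 35200 m

Hypsometric equation: Δz = (R T̄/g) ln(P₁/P₂).
R T̄/g = 3431 × 198.1 / 13.7 = 49612 m.
ln(301/148) = ln(2.0338) = 0.70991.
Δz = 49612 × 0.70991 = 35220 m.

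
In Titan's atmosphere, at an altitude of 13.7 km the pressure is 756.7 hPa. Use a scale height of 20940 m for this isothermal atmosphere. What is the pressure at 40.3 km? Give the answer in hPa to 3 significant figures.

P ≈ 212 hPa

Between two levels, P₂ = P₁ exp(−Δz/H) with Δz = z₂ − z₁.
Δz = 40300 − 13700 = 26600 m; Δz/H = 26600/20940 = 1.2703.
P₂ = 756.7 × exp(−1.2703) = 756.7 × 0.28075 = 212.44 hPa.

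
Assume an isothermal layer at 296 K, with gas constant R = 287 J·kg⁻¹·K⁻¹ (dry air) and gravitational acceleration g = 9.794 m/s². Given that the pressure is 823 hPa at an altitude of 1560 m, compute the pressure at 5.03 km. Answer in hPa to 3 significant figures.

P ≈ 552 hPa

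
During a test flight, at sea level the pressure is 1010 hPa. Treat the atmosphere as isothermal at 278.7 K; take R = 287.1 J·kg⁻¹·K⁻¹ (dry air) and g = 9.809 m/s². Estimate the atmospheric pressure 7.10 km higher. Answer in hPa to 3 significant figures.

Scale height: H = RT/g = 287.1 × 278.7 / 9.809 = 8157.3 m.
Barometric formula: P = P₀ exp(−z/H).
z/H = 7100.0/8157.3 = 0.87039; exp(−0.87039) = 0.41879.
P = 1010 × 0.41879 = 422.98 hPa.

P ≈ 423 hPa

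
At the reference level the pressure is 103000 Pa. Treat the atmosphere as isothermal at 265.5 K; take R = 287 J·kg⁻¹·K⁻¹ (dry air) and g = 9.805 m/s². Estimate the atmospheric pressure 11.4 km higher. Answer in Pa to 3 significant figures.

P ≈ 23800 Pa

Scale height: H = RT/g = 287 × 265.5 / 9.805 = 7771.4 m.
Barometric formula: P = P₀ exp(−z/H).
z/H = 11400/7771.4 = 1.4669; exp(−1.4669) = 0.23064.
P = 103000 × 0.23064 = 23756 Pa.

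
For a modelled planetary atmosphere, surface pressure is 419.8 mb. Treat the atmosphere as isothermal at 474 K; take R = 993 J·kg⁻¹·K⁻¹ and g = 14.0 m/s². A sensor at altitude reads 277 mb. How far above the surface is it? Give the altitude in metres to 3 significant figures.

z ≈ 14000 m

Scale height: H = RT/g = 993 × 474 / 14.0 = 33620 m.
Invert the barometric formula: z = H ln(P₀/P).
P₀/P = 419.8/277 = 1.5155; ln(1.5155) = 0.41575.
z = 33620 × 0.41575 = 13978 m.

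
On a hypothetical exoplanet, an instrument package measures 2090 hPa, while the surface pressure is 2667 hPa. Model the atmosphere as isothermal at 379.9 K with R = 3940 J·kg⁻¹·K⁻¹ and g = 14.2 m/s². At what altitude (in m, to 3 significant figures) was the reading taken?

Scale height: H = RT/g = 3940 × 379.9 / 14.2 = 105410 m.
Invert the barometric formula: z = H ln(P₀/P).
P₀/P = 2667/2090 = 1.2761; ln(1.2761) = 0.24381.
z = 105410 × 0.24381 = 25700 m.

z ≈ 25700 m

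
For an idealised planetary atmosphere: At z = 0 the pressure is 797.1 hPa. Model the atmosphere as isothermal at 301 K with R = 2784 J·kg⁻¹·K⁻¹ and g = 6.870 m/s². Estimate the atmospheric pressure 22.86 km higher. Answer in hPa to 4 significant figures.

P ≈ 660.9 hPa

Scale height: H = RT/g = 2784 × 301 / 6.870 = 121980 m.
Barometric formula: P = P₀ exp(−z/H).
z/H = 22860/121980 = 0.18741; exp(−0.18741) = 0.82910.
P = 797.1 × 0.82910 = 660.88 hPa.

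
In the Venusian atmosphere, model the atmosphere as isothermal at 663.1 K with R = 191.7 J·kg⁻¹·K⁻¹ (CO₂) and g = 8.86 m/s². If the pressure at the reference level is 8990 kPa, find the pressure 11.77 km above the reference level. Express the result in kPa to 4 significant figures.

Scale height: H = RT/g = 191.7 × 663.1 / 8.86 = 14347 m.
Barometric formula: P = P₀ exp(−z/H).
z/H = 11770/14347 = 0.82038; exp(−0.82038) = 0.44026.
P = 8990 × 0.44026 = 3957.9 kPa.

P ≈ 3958 kPa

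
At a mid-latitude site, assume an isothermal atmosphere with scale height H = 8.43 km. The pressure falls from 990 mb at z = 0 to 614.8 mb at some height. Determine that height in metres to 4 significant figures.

Invert the barometric formula: z = H ln(P₀/P).
P₀/P = 990/614.8 = 1.6103; ln(1.6103) = 0.47642.
z = 8430.0 × 0.47642 = 4016.2 m.

z ≈ 4016 m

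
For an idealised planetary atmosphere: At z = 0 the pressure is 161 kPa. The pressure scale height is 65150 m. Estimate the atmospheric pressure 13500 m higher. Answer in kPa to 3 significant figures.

P ≈ 131 kPa

Barometric formula: P = P₀ exp(−z/H).
z/H = 13500/65150 = 0.20721; exp(−0.20721) = 0.81285.
P = 161 × 0.81285 = 130.87 kPa.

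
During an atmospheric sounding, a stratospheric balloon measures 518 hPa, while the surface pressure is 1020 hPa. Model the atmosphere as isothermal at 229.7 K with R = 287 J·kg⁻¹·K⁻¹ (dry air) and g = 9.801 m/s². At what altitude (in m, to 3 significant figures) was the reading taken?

z ≈ 4560 m

Scale height: H = RT/g = 287 × 229.7 / 9.801 = 6726.2 m.
Invert the barometric formula: z = H ln(P₀/P).
P₀/P = 1020/518 = 1.9691; ln(1.9691) = 0.67758.
z = 6726.2 × 0.67758 = 4557.5 m.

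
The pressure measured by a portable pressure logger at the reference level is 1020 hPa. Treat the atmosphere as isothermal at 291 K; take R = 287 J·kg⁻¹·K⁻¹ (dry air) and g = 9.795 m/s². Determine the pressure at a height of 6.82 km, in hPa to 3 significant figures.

P ≈ 458 hPa

Scale height: H = RT/g = 287 × 291 / 9.795 = 8526.5 m.
Barometric formula: P = P₀ exp(−z/H).
z/H = 6820.0/8526.5 = 0.79986; exp(−0.79986) = 0.44939.
P = 1020 × 0.44939 = 458.38 hPa.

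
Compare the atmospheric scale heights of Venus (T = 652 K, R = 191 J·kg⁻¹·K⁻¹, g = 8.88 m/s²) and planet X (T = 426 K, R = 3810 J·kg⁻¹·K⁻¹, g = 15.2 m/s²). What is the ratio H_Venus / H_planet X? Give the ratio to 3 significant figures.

H = RT/g for each body.
H_Venus = 191 × 652 / 8.88 = 14024 m.
H_planet X = 3810 × 426 / 15.2 = 106780 m.
H_Venus/H_planet X = 14024/106780 = 0.13134.

H_Venus/H_planet X ≈ 0.131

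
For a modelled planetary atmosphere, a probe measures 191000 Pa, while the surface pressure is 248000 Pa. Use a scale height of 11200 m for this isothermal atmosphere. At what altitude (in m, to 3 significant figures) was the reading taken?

Invert the barometric formula: z = H ln(P₀/P).
P₀/P = 248000/191000 = 1.2984; ln(1.2984) = 0.26113.
z = 11200 × 0.26113 = 2924.7 m.

z ≈ 2920 m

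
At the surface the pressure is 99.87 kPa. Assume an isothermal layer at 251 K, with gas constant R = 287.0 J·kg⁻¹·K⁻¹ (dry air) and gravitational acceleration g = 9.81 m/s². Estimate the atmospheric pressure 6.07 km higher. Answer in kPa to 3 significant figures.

Scale height: H = RT/g = 287.0 × 251 / 9.81 = 7343.2 m.
Barometric formula: P = P₀ exp(−z/H).
z/H = 6070.0/7343.2 = 0.82662; exp(−0.82662) = 0.43753.
P = 99.87 × 0.43753 = 43.696 kPa.

P ≈ 43.7 kPa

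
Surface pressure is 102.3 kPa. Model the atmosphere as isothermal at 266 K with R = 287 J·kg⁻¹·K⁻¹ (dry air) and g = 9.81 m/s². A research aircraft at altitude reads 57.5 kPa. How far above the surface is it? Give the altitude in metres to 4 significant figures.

z ≈ 4483 m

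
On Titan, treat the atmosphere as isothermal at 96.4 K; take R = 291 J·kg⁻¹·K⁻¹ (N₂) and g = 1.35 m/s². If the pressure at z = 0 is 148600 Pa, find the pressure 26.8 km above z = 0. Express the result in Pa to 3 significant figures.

P ≈ 40900 Pa

Scale height: H = RT/g = 291 × 96.4 / 1.35 = 20780 m.
Barometric formula: P = P₀ exp(−z/H).
z/H = 26800/20780 = 1.2897; exp(−1.2897) = 0.27535.
P = 148600 × 0.27535 = 40917 Pa.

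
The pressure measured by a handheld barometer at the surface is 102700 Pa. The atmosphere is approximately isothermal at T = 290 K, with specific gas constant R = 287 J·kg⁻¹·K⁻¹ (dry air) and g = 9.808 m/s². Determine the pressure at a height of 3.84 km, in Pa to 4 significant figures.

P ≈ 65320 Pa

Scale height: H = RT/g = 287 × 290 / 9.808 = 8485.9 m.
Barometric formula: P = P₀ exp(−z/H).
z/H = 3840.0/8485.9 = 0.45252; exp(−0.45252) = 0.63602.
P = 102700 × 0.63602 = 65319 Pa.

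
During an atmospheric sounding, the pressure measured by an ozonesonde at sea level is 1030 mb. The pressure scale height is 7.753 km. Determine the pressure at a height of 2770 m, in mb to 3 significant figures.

P ≈ 721 mb

Barometric formula: P = P₀ exp(−z/H).
z/H = 2770.0/7753.0 = 0.35728; exp(−0.35728) = 0.69958.
P = 1030 × 0.69958 = 720.57 mb.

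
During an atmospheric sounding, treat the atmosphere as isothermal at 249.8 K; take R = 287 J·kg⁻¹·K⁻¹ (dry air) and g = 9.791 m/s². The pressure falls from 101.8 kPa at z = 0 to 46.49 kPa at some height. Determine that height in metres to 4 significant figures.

Scale height: H = RT/g = 287 × 249.8 / 9.791 = 7322.3 m.
Invert the barometric formula: z = H ln(P₀/P).
P₀/P = 101.8/46.49 = 2.1897; ln(2.1897) = 0.78376.
z = 7322.3 × 0.78376 = 5738.9 m.

z ≈ 5739 m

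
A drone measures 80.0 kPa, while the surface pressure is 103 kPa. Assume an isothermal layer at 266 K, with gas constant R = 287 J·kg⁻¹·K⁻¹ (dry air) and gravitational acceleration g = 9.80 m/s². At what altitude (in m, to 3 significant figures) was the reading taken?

Scale height: H = RT/g = 287 × 266 / 9.80 = 7790.0 m.
Invert the barometric formula: z = H ln(P₀/P).
P₀/P = 103/80.0 = 1.2875; ln(1.2875) = 0.25270.
z = 7790.0 × 0.25270 = 1968.5 m.

z ≈ 1970 m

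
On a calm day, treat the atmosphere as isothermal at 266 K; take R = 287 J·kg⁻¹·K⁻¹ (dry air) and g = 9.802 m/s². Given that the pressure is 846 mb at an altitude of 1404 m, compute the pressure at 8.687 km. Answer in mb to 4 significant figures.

Scale height: H = RT/g = 287 × 266 / 9.802 = 7788.4 m.
Between two levels, P₂ = P₁ exp(−Δz/H) with Δz = z₂ − z₁.
Δz = 8687.0 − 1404.0 = 7283.0 m; Δz/H = 7283.0/7788.4 = 0.93511.
P₂ = 846 × exp(−0.93511) = 846 × 0.39254 = 332.09 mb.

P ≈ 332.1 mb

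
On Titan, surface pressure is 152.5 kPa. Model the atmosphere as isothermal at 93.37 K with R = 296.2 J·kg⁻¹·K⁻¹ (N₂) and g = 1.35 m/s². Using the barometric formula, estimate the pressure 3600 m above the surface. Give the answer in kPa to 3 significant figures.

P ≈ 128 kPa

Scale height: H = RT/g = 296.2 × 93.37 / 1.35 = 20486 m.
Barometric formula: P = P₀ exp(−z/H).
z/H = 3600.0/20486 = 0.17573; exp(−0.17573) = 0.83884.
P = 152.5 × 0.83884 = 127.92 kPa.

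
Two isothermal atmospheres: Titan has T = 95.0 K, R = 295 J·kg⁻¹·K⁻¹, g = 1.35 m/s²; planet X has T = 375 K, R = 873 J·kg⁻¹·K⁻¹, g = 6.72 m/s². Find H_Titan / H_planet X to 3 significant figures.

H_Titan/H_planet X ≈ 0.426

H = RT/g for each body.
H_Titan = 295 × 95.0 / 1.35 = 20759 m.
H_planet X = 873 × 375 / 6.72 = 48717 m.
H_Titan/H_planet X = 20759/48717 = 0.42611.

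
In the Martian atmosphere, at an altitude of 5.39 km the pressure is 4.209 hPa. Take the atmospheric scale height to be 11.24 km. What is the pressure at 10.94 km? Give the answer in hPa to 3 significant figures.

P ≈ 2.57 hPa

Between two levels, P₂ = P₁ exp(−Δz/H) with Δz = z₂ − z₁.
Δz = 10940 − 5390.0 = 5550.0 m; Δz/H = 5550.0/11240 = 0.49377.
P₂ = 4.209 × exp(−0.49377) = 4.209 × 0.61032 = 2.5688 hPa.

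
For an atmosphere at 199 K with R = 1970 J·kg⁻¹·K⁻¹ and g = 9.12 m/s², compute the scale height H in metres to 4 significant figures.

The scale height of an isothermal atmosphere is H = RT/g.
H = 1970 × 199 / 9.12 = 392030/9.12 = 42986 m.

H ≈ 42990 m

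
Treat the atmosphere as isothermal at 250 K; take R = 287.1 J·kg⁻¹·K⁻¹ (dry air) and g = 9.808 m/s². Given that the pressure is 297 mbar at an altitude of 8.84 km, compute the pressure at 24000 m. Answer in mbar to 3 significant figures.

P ≈ 37.4 mbar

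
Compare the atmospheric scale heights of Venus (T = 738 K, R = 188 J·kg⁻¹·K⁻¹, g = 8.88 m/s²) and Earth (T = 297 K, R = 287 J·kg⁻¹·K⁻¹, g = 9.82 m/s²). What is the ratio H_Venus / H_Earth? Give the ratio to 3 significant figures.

H = RT/g for each body.
H_Venus = 188 × 738 / 8.88 = 15624 m.
H_Earth = 287 × 297 / 9.82 = 8680.1 m.
H_Venus/H_Earth = 15624/8680.1 = 1.8000.

H_Venus/H_Earth ≈ 1.80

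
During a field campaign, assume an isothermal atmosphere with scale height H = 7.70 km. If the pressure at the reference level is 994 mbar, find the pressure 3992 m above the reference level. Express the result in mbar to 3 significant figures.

Barometric formula: P = P₀ exp(−z/H).
z/H = 3992.0/7700.0 = 0.51844; exp(−0.51844) = 0.59545.
P = 994 × 0.59545 = 591.88 mbar.

P ≈ 592 mbar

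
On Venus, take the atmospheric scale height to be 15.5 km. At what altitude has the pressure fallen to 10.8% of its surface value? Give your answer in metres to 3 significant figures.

Set P/P₀ = exp(−z/H) = 0.108, so z = −H ln(0.108).
−ln(0.108) = 2.2256; z = 15500 × 2.2256 = 34497 m.

z ≈ 34500 m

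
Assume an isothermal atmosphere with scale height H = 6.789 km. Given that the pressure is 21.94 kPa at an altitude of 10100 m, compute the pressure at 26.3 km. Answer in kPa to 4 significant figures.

Between two levels, P₂ = P₁ exp(−Δz/H) with Δz = z₂ − z₁.
Δz = 26300 − 10100 = 16200 m; Δz/H = 16200/6789.0 = 2.3862.
P₂ = 21.94 × exp(−2.3862) = 21.94 × 0.091979 = 2.0180 kPa.

P ≈ 2.018 kPa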